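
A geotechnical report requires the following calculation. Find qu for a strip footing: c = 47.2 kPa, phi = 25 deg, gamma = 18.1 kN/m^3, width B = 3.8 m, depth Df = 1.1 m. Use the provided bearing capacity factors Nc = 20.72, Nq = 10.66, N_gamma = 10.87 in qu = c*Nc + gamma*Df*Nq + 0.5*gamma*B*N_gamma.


Result: 1564.04 kPa

Derivation:
Compute qu = c*Nc + gamma*Df*Nq + 0.5*gamma*B*N_gamma
Term 1: 47.2 * 20.72 = 977.984
Term 2: 18.1 * 1.1 * 10.66 = 212.2406
Term 3: 0.5 * 18.1 * 3.8 * 10.87 = 373.8193
qu = 977.984 + 212.2406 + 373.8193
qu = 1564.04 kPa


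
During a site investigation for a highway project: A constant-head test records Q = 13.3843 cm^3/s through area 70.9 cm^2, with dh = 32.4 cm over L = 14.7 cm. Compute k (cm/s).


Result: 0.085649 cm/s

Derivation:
Compute hydraulic gradient:
i = dh / L = 32.4 / 14.7 = 2.20408
Then apply Darcy's law:
k = Q / (A * i)
k = 13.3843 / (70.9 * 2.20408)
k = 13.3843 / 156.269
k = 0.085649 cm/s


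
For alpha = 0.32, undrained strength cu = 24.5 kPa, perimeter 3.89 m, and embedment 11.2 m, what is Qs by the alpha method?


Using Qs = alpha * cu * perimeter * L
Qs = 0.32 * 24.5 * 3.89 * 11.2
Qs = 341.57 kN


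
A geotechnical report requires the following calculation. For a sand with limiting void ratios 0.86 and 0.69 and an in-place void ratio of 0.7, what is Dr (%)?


Using Dr = (e_max - e) / (e_max - e_min) * 100
e_max - e = 0.86 - 0.7 = 0.16
e_max - e_min = 0.86 - 0.69 = 0.17
Dr = 0.16 / 0.17 * 100
Dr = 94.12 %


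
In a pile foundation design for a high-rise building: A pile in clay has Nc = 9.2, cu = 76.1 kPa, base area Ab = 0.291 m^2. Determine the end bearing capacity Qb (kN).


Using Qb = Nc * cu * Ab
Qb = 9.2 * 76.1 * 0.291
Qb = 203.73 kN


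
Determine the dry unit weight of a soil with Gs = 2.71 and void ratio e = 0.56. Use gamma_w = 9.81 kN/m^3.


Using gamma_d = Gs * gamma_w / (1 + e)
gamma_d = 2.71 * 9.81 / (1 + 0.56)
gamma_d = 2.71 * 9.81 / 1.56
gamma_d = 17.042 kN/m^3


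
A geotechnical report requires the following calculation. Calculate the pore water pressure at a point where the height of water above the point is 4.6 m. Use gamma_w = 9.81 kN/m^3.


Using u = gamma_w * h_w
u = 9.81 * 4.6
u = 45.13 kPa


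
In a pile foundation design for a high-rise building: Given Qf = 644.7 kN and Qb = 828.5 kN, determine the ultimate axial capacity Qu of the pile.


Result: 1473.2 kN

Derivation:
Using Qu = Qf + Qb
Qu = 644.7 + 828.5
Qu = 1473.2 kN


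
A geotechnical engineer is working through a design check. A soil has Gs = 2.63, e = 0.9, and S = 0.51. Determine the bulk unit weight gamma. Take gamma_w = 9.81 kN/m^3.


Using gamma = gamma_w * (Gs + S*e) / (1 + e)
Numerator: Gs + S*e = 2.63 + 0.51*0.9 = 3.089
Denominator: 1 + e = 1 + 0.9 = 1.9
gamma = 9.81 * 3.089 / 1.9
gamma = 15.949 kN/m^3


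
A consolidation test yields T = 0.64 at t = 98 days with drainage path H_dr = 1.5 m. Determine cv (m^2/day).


Result: 0.01469 m^2/day

Derivation:
Using cv = T * H_dr^2 / t
H_dr^2 = 1.5^2 = 2.25
cv = 0.64 * 2.25 / 98
cv = 0.01469 m^2/day


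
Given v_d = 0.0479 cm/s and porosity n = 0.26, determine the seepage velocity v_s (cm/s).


Using v_s = v_d / n
v_s = 0.0479 / 0.26
v_s = 0.18423 cm/s


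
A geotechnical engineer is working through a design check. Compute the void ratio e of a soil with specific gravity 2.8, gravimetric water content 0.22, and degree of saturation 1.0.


Using the relation e = Gs * w / S
e = 2.8 * 0.22 / 1.0
e = 0.616


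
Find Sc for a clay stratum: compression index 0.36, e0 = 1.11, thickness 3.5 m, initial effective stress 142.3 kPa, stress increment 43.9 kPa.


Using Sc = Cc * H / (1 + e0) * log10((sigma0 + delta_sigma) / sigma0)
Stress ratio = (142.3 + 43.9) / 142.3 = 1.3085
log10(1.3085) = 0.116775
Cc * H / (1 + e0) = 0.36 * 3.5 / (1 + 1.11) = 0.597156
Sc = 0.597156 * 0.116775
Sc = 0.0697 m


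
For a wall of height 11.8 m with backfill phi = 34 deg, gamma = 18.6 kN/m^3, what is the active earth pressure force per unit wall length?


Compute active earth pressure coefficient:
Ka = tan^2(45 - phi/2) = tan^2(28.0) = 0.282715
Compute active force:
Pa = 0.5 * Ka * gamma * H^2
Pa = 0.5 * 0.282715 * 18.6 * 11.8^2
Pa = 366.1 kN/m


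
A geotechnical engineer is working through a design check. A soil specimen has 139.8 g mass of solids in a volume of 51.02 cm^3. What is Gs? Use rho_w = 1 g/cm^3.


Using Gs = m_s / (V_s * rho_w)
Since rho_w = 1 g/cm^3:
Gs = 139.8 / 51.02
Gs = 2.74


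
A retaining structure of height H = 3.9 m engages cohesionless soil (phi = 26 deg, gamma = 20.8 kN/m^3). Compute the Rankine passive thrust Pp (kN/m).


Compute passive earth pressure coefficient:
Kp = tan^2(45 + phi/2) = tan^2(58.0) = 2.561071
Compute passive force:
Pp = 0.5 * Kp * gamma * H^2
Pp = 0.5 * 2.561071 * 20.8 * 3.9^2
Pp = 405.12 kN/m


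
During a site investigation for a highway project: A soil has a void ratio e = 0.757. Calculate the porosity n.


Result: 0.4308

Derivation:
Using the relation n = e / (1 + e)
n = 0.757 / (1 + 0.757)
n = 0.757 / 1.757
n = 0.4308


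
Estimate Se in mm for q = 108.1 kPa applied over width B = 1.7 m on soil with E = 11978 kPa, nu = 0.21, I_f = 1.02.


Result: 14.959 mm

Derivation:
Using Se = q * B * (1 - nu^2) * I_f / E
1 - nu^2 = 1 - 0.21^2 = 0.9559
Se = 108.1 * 1.7 * 0.9559 * 1.02 / 11978
Se = 0.014959 m
Convert to mm: Se = 0.014959 * 1000 = 14.959 mm


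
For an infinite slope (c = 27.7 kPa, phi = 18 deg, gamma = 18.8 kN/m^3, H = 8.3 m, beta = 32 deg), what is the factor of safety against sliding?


Using Fs = c / (gamma*H*sin(beta)*cos(beta)) + tan(phi)/tan(beta)
Cohesion contribution = 27.7 / (18.8*8.3*sin(32)*cos(32))
Cohesion contribution = 0.395015
Friction contribution = tan(18)/tan(32) = 0.51998
Fs = 0.395015 + 0.51998
Fs = 0.915


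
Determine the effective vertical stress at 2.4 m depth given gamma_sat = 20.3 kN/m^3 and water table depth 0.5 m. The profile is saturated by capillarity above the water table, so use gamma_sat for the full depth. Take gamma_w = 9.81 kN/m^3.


Total stress = gamma_sat * depth
sigma = 20.3 * 2.4 = 48.72 kPa
Pore water pressure u = gamma_w * (depth - d_wt)
u = 9.81 * (2.4 - 0.5) = 18.639 kPa
Effective stress = sigma - u
sigma' = 48.72 - 18.639 = 30.08 kPa


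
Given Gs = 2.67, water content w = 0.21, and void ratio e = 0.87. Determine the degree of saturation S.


Using S = Gs * w / e
S = 2.67 * 0.21 / 0.87
S = 0.6445


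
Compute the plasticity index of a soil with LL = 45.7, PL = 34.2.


Result: 11.5

Derivation:
Using PI = LL - PL
PI = 45.7 - 34.2
PI = 11.5


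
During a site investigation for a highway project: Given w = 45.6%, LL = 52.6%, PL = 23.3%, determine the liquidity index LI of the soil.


First compute the plasticity index:
PI = LL - PL = 52.6 - 23.3 = 29.3
Then compute the liquidity index:
LI = (w - PL) / PI
LI = (45.6 - 23.3) / 29.3
LI = 0.761


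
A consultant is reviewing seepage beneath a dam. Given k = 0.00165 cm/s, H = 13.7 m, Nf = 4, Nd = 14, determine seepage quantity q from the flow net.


Convert k to m/s for unit consistency with H:
k = 0.00165 cm/s = 0.00165 / 100 m/s = 1.65e-05 m/s
Using q = k * H * Nf / Nd
Nf / Nd = 4 / 14 = 0.2857
q = 1.65e-05 * 13.7 * 0.2857
q = 6.459e-05 m^3/s per m


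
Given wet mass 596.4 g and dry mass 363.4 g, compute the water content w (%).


Result: 64.12 %

Derivation:
Using w = (m_wet - m_dry) / m_dry * 100
m_wet - m_dry = 596.4 - 363.4 = 233.0 g
w = 233.0 / 363.4 * 100
w = 64.12 %


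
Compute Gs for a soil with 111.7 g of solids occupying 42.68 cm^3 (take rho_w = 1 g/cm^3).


Using Gs = m_s / (V_s * rho_w)
Since rho_w = 1 g/cm^3:
Gs = 111.7 / 42.68
Gs = 2.617


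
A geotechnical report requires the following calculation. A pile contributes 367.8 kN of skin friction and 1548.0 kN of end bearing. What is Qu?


Using Qu = Qf + Qb
Qu = 367.8 + 1548.0
Qu = 1915.8 kN


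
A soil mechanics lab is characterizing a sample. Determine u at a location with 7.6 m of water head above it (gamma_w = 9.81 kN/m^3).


Result: 74.56 kPa

Derivation:
Using u = gamma_w * h_w
u = 9.81 * 7.6
u = 74.56 kPa


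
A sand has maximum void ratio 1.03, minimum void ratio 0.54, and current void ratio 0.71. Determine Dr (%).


Using Dr = (e_max - e) / (e_max - e_min) * 100
e_max - e = 1.03 - 0.71 = 0.32
e_max - e_min = 1.03 - 0.54 = 0.49
Dr = 0.32 / 0.49 * 100
Dr = 65.31 %


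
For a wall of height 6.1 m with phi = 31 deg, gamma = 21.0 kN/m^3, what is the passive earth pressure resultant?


Result: 1220.58 kN/m

Derivation:
Compute passive earth pressure coefficient:
Kp = tan^2(45 + phi/2) = tan^2(60.5) = 3.124035
Compute passive force:
Pp = 0.5 * Kp * gamma * H^2
Pp = 0.5 * 3.124035 * 21.0 * 6.1^2
Pp = 1220.58 kN/m


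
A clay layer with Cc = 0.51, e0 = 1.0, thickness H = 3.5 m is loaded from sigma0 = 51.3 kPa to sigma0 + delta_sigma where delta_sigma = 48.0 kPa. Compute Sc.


Using Sc = Cc * H / (1 + e0) * log10((sigma0 + delta_sigma) / sigma0)
Stress ratio = (51.3 + 48.0) / 51.3 = 1.93567
log10(1.93567) = 0.286832
Cc * H / (1 + e0) = 0.51 * 3.5 / (1 + 1.0) = 0.8925
Sc = 0.8925 * 0.286832
Sc = 0.256 m


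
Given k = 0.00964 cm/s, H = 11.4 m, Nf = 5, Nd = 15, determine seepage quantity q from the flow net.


Convert k to m/s for unit consistency with H:
k = 0.00964 cm/s = 0.00964 / 100 m/s = 9.64e-05 m/s
Using q = k * H * Nf / Nd
Nf / Nd = 5 / 15 = 0.3333
q = 9.64e-05 * 11.4 * 0.3333
q = 0.0003663 m^3/s per m


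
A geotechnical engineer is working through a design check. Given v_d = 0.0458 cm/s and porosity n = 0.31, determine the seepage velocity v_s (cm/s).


Using v_s = v_d / n
v_s = 0.0458 / 0.31
v_s = 0.14774 cm/s


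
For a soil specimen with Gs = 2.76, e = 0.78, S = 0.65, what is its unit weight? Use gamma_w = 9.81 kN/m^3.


Result: 18.005 kN/m^3

Derivation:
Using gamma = gamma_w * (Gs + S*e) / (1 + e)
Numerator: Gs + S*e = 2.76 + 0.65*0.78 = 3.267
Denominator: 1 + e = 1 + 0.78 = 1.78
gamma = 9.81 * 3.267 / 1.78
gamma = 18.005 kN/m^3


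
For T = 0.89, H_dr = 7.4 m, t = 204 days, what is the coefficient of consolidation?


Using cv = T * H_dr^2 / t
H_dr^2 = 7.4^2 = 54.76
cv = 0.89 * 54.76 / 204
cv = 0.2389 m^2/day


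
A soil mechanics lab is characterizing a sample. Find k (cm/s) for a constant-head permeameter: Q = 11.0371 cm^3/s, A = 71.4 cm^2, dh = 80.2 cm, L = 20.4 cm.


Compute hydraulic gradient:
i = dh / L = 80.2 / 20.4 = 3.93137
Then apply Darcy's law:
k = Q / (A * i)
k = 11.0371 / (71.4 * 3.93137)
k = 11.0371 / 280.7
k = 0.03932 cm/s


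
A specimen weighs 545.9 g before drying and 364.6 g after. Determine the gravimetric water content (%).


Using w = (m_wet - m_dry) / m_dry * 100
m_wet - m_dry = 545.9 - 364.6 = 181.3 g
w = 181.3 / 364.6 * 100
w = 49.73 %


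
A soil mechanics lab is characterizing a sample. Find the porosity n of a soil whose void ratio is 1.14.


Result: 0.5327

Derivation:
Using the relation n = e / (1 + e)
n = 1.14 / (1 + 1.14)
n = 1.14 / 2.14
n = 0.5327


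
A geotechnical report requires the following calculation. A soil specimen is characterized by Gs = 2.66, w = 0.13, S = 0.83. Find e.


Result: 0.4166

Derivation:
Using the relation e = Gs * w / S
e = 2.66 * 0.13 / 0.83
e = 0.4166


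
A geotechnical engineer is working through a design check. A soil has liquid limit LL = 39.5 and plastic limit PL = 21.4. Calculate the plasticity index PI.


Using PI = LL - PL
PI = 39.5 - 21.4
PI = 18.1


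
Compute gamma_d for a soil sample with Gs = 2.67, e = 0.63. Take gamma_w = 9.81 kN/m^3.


Result: 16.069 kN/m^3

Derivation:
Using gamma_d = Gs * gamma_w / (1 + e)
gamma_d = 2.67 * 9.81 / (1 + 0.63)
gamma_d = 2.67 * 9.81 / 1.63
gamma_d = 16.069 kN/m^3


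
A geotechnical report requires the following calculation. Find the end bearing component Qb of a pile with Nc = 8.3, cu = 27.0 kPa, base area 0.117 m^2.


Using Qb = Nc * cu * Ab
Qb = 8.3 * 27.0 * 0.117
Qb = 26.22 kN


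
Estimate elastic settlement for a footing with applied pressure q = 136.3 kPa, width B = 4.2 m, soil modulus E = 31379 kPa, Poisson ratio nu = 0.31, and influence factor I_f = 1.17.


Result: 19.294 mm

Derivation:
Using Se = q * B * (1 - nu^2) * I_f / E
1 - nu^2 = 1 - 0.31^2 = 0.9039
Se = 136.3 * 4.2 * 0.9039 * 1.17 / 31379
Se = 0.019294 m
Convert to mm: Se = 0.019294 * 1000 = 19.294 mm


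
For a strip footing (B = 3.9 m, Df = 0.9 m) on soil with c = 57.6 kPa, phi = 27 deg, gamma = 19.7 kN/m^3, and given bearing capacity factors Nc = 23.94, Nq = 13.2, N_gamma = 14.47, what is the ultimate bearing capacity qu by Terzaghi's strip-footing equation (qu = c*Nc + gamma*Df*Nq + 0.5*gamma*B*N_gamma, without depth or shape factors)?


Compute qu = c*Nc + gamma*Df*Nq + 0.5*gamma*B*N_gamma
Term 1: 57.6 * 23.94 = 1378.944
Term 2: 19.7 * 0.9 * 13.2 = 234.036
Term 3: 0.5 * 19.7 * 3.9 * 14.47 = 555.86505
qu = 1378.944 + 234.036 + 555.86505
qu = 2168.85 kPa


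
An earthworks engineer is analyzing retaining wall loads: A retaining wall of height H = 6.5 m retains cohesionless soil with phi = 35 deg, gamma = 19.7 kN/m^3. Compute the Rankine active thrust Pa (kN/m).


Compute active earth pressure coefficient:
Ka = tan^2(45 - phi/2) = tan^2(27.5) = 0.27099
Compute active force:
Pa = 0.5 * Ka * gamma * H^2
Pa = 0.5 * 0.27099 * 19.7 * 6.5^2
Pa = 112.78 kN/m


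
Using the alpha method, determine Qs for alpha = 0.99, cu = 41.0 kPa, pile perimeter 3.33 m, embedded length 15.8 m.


Using Qs = alpha * cu * perimeter * L
Qs = 0.99 * 41.0 * 3.33 * 15.8
Qs = 2135.6 kN


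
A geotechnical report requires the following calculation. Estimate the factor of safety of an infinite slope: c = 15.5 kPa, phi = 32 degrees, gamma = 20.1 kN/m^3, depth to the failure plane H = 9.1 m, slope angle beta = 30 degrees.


Result: 1.278

Derivation:
Using Fs = c / (gamma*H*sin(beta)*cos(beta)) + tan(phi)/tan(beta)
Cohesion contribution = 15.5 / (20.1*9.1*sin(30)*cos(30))
Cohesion contribution = 0.195701
Friction contribution = tan(32)/tan(30) = 1.08231
Fs = 0.195701 + 1.08231
Fs = 1.278


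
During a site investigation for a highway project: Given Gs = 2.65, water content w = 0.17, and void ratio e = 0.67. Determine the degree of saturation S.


Result: 0.6724

Derivation:
Using S = Gs * w / e
S = 2.65 * 0.17 / 0.67
S = 0.6724


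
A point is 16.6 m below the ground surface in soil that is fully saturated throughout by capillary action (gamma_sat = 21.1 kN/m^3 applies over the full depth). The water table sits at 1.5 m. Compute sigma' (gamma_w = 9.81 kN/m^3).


Result: 202.13 kPa

Derivation:
Total stress = gamma_sat * depth
sigma = 21.1 * 16.6 = 350.26 kPa
Pore water pressure u = gamma_w * (depth - d_wt)
u = 9.81 * (16.6 - 1.5) = 148.131 kPa
Effective stress = sigma - u
sigma' = 350.26 - 148.131 = 202.13 kPa


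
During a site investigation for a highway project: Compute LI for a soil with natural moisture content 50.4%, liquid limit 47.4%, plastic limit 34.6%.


Result: 1.234

Derivation:
First compute the plasticity index:
PI = LL - PL = 47.4 - 34.6 = 12.8
Then compute the liquidity index:
LI = (w - PL) / PI
LI = (50.4 - 34.6) / 12.8
LI = 1.234


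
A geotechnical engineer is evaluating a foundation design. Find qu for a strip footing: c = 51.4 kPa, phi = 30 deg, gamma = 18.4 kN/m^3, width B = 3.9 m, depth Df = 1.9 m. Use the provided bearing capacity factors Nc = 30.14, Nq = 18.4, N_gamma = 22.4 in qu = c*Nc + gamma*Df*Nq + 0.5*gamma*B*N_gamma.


Compute qu = c*Nc + gamma*Df*Nq + 0.5*gamma*B*N_gamma
Term 1: 51.4 * 30.14 = 1549.196
Term 2: 18.4 * 1.9 * 18.4 = 643.264
Term 3: 0.5 * 18.4 * 3.9 * 22.4 = 803.712
qu = 1549.196 + 643.264 + 803.712
qu = 2996.17 kPa


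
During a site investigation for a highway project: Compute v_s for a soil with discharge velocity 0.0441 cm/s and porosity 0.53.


Result: 0.08321 cm/s

Derivation:
Using v_s = v_d / n
v_s = 0.0441 / 0.53
v_s = 0.08321 cm/s


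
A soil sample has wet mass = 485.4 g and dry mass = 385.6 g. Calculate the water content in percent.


Result: 25.88 %

Derivation:
Using w = (m_wet - m_dry) / m_dry * 100
m_wet - m_dry = 485.4 - 385.6 = 99.8 g
w = 99.8 / 385.6 * 100
w = 25.88 %


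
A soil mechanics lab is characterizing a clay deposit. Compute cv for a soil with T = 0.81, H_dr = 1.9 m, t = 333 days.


Using cv = T * H_dr^2 / t
H_dr^2 = 1.9^2 = 3.61
cv = 0.81 * 3.61 / 333
cv = 0.00878 m^2/day


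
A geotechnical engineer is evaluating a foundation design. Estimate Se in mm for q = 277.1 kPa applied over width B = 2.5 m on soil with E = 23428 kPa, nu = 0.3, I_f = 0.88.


Using Se = q * B * (1 - nu^2) * I_f / E
1 - nu^2 = 1 - 0.3^2 = 0.91
Se = 277.1 * 2.5 * 0.91 * 0.88 / 23428
Se = 0.023679 m
Convert to mm: Se = 0.023679 * 1000 = 23.679 mm


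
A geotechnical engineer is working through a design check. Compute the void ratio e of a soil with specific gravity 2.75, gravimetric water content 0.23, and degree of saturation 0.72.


Result: 0.8785

Derivation:
Using the relation e = Gs * w / S
e = 2.75 * 0.23 / 0.72
e = 0.8785


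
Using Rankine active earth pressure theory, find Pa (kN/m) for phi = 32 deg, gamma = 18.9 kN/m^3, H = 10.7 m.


Compute active earth pressure coefficient:
Ka = tan^2(45 - phi/2) = tan^2(29.0) = 0.307259
Compute active force:
Pa = 0.5 * Ka * gamma * H^2
Pa = 0.5 * 0.307259 * 18.9 * 10.7^2
Pa = 332.43 kN/m


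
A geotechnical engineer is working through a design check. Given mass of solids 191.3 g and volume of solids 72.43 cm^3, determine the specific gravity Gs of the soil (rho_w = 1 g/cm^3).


Using Gs = m_s / (V_s * rho_w)
Since rho_w = 1 g/cm^3:
Gs = 191.3 / 72.43
Gs = 2.641


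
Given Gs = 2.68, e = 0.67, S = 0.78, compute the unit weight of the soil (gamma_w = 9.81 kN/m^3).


Result: 18.813 kN/m^3

Derivation:
Using gamma = gamma_w * (Gs + S*e) / (1 + e)
Numerator: Gs + S*e = 2.68 + 0.78*0.67 = 3.2026
Denominator: 1 + e = 1 + 0.67 = 1.67
gamma = 9.81 * 3.2026 / 1.67
gamma = 18.813 kN/m^3


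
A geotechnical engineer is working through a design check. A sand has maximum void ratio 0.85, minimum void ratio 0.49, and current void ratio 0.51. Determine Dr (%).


Result: 94.44 %

Derivation:
Using Dr = (e_max - e) / (e_max - e_min) * 100
e_max - e = 0.85 - 0.51 = 0.34
e_max - e_min = 0.85 - 0.49 = 0.36
Dr = 0.34 / 0.36 * 100
Dr = 94.44 %


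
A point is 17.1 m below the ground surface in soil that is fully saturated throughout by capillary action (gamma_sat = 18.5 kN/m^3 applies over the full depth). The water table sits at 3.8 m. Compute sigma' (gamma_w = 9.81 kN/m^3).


Total stress = gamma_sat * depth
sigma = 18.5 * 17.1 = 316.35 kPa
Pore water pressure u = gamma_w * (depth - d_wt)
u = 9.81 * (17.1 - 3.8) = 130.473 kPa
Effective stress = sigma - u
sigma' = 316.35 - 130.473 = 185.88 kPa


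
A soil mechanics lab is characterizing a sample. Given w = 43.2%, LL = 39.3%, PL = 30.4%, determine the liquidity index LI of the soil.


First compute the plasticity index:
PI = LL - PL = 39.3 - 30.4 = 8.9
Then compute the liquidity index:
LI = (w - PL) / PI
LI = (43.2 - 30.4) / 8.9
LI = 1.438


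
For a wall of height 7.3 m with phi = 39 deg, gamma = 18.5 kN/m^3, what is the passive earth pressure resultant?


Result: 2166.68 kN/m

Derivation:
Compute passive earth pressure coefficient:
Kp = tan^2(45 + phi/2) = tan^2(64.5) = 4.395495
Compute passive force:
Pp = 0.5 * Kp * gamma * H^2
Pp = 0.5 * 4.395495 * 18.5 * 7.3^2
Pp = 2166.68 kN/m


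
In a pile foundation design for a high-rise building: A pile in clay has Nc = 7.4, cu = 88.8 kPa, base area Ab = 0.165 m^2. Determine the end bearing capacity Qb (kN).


Using Qb = Nc * cu * Ab
Qb = 7.4 * 88.8 * 0.165
Qb = 108.42 kN


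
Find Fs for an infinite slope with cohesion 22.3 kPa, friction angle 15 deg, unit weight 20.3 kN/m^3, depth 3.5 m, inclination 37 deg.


Result: 1.009

Derivation:
Using Fs = c / (gamma*H*sin(beta)*cos(beta)) + tan(phi)/tan(beta)
Cohesion contribution = 22.3 / (20.3*3.5*sin(37)*cos(37))
Cohesion contribution = 0.653024
Friction contribution = tan(15)/tan(37) = 0.355581
Fs = 0.653024 + 0.355581
Fs = 1.009


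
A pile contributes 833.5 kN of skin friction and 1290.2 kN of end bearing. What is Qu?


Using Qu = Qf + Qb
Qu = 833.5 + 1290.2
Qu = 2123.7 kN


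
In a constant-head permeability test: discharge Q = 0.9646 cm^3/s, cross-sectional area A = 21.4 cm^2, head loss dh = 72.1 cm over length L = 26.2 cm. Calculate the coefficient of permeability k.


Result: 0.016379 cm/s

Derivation:
Compute hydraulic gradient:
i = dh / L = 72.1 / 26.2 = 2.75191
Then apply Darcy's law:
k = Q / (A * i)
k = 0.9646 / (21.4 * 2.75191)
k = 0.9646 / 58.8908
k = 0.016379 cm/s


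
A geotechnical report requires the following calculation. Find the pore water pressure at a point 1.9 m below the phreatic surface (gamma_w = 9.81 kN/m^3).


Using u = gamma_w * h_w
u = 9.81 * 1.9
u = 18.64 kPa


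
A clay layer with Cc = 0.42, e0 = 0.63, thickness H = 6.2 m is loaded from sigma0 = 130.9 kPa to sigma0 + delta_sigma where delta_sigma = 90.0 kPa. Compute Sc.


Result: 0.3631 m

Derivation:
Using Sc = Cc * H / (1 + e0) * log10((sigma0 + delta_sigma) / sigma0)
Stress ratio = (130.9 + 90.0) / 130.9 = 1.68755
log10(1.68755) = 0.227256
Cc * H / (1 + e0) = 0.42 * 6.2 / (1 + 0.63) = 1.59755
Sc = 1.59755 * 0.227256
Sc = 0.3631 m


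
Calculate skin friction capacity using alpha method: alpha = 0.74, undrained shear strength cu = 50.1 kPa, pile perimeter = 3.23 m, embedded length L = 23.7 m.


Using Qs = alpha * cu * perimeter * L
Qs = 0.74 * 50.1 * 3.23 * 23.7
Qs = 2838.05 kN


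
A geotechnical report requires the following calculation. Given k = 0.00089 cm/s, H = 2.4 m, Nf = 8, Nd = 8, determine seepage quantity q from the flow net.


Convert k to m/s for unit consistency with H:
k = 0.00089 cm/s = 0.00089 / 100 m/s = 8.9e-06 m/s
Using q = k * H * Nf / Nd
Nf / Nd = 8 / 8 = 1.0
q = 8.9e-06 * 2.4 * 1.0
q = 2.136e-05 m^3/s per m


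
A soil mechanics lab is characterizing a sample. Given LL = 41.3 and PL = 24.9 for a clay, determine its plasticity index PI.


Using PI = LL - PL
PI = 41.3 - 24.9
PI = 16.4


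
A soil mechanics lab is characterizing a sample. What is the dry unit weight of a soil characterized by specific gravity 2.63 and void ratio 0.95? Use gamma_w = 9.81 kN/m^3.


Using gamma_d = Gs * gamma_w / (1 + e)
gamma_d = 2.63 * 9.81 / (1 + 0.95)
gamma_d = 2.63 * 9.81 / 1.95
gamma_d = 13.231 kN/m^3


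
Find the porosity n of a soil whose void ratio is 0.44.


Using the relation n = e / (1 + e)
n = 0.44 / (1 + 0.44)
n = 0.44 / 1.44
n = 0.3056


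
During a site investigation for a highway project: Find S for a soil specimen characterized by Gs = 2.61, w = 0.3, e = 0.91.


Result: 0.8604

Derivation:
Using S = Gs * w / e
S = 2.61 * 0.3 / 0.91
S = 0.8604


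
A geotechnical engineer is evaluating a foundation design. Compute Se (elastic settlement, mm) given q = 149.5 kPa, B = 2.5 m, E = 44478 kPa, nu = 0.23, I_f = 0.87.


Result: 6.924 mm

Derivation:
Using Se = q * B * (1 - nu^2) * I_f / E
1 - nu^2 = 1 - 0.23^2 = 0.9471
Se = 149.5 * 2.5 * 0.9471 * 0.87 / 44478
Se = 0.006924 m
Convert to mm: Se = 0.006924 * 1000 = 6.924 mm


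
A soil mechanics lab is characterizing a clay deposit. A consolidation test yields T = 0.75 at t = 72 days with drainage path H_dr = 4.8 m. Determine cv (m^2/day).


Using cv = T * H_dr^2 / t
H_dr^2 = 4.8^2 = 23.04
cv = 0.75 * 23.04 / 72
cv = 0.24 m^2/day


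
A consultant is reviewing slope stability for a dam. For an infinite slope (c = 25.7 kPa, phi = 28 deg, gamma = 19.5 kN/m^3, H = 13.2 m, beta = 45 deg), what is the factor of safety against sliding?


Using Fs = c / (gamma*H*sin(beta)*cos(beta)) + tan(phi)/tan(beta)
Cohesion contribution = 25.7 / (19.5*13.2*sin(45)*cos(45))
Cohesion contribution = 0.199689
Friction contribution = tan(28)/tan(45) = 0.531709
Fs = 0.199689 + 0.531709
Fs = 0.731


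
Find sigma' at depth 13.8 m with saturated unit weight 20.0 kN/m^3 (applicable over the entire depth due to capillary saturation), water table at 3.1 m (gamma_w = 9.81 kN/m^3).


Result: 171.03 kPa

Derivation:
Total stress = gamma_sat * depth
sigma = 20.0 * 13.8 = 276.0 kPa
Pore water pressure u = gamma_w * (depth - d_wt)
u = 9.81 * (13.8 - 3.1) = 104.967 kPa
Effective stress = sigma - u
sigma' = 276.0 - 104.967 = 171.03 kPa


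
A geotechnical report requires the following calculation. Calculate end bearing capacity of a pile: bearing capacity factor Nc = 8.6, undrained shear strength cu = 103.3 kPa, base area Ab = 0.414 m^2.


Using Qb = Nc * cu * Ab
Qb = 8.6 * 103.3 * 0.414
Qb = 367.79 kN


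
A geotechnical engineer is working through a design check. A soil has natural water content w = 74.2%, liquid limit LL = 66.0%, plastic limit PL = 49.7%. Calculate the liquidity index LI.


Result: 1.503

Derivation:
First compute the plasticity index:
PI = LL - PL = 66.0 - 49.7 = 16.3
Then compute the liquidity index:
LI = (w - PL) / PI
LI = (74.2 - 49.7) / 16.3
LI = 1.503


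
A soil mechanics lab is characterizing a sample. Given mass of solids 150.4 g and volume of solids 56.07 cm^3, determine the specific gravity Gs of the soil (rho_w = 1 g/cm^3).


Using Gs = m_s / (V_s * rho_w)
Since rho_w = 1 g/cm^3:
Gs = 150.4 / 56.07
Gs = 2.682


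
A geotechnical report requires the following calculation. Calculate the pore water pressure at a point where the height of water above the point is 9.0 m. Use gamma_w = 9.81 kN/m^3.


Using u = gamma_w * h_w
u = 9.81 * 9.0
u = 88.29 kPa


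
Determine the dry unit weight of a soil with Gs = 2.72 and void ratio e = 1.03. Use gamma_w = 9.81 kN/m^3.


Result: 13.144 kN/m^3

Derivation:
Using gamma_d = Gs * gamma_w / (1 + e)
gamma_d = 2.72 * 9.81 / (1 + 1.03)
gamma_d = 2.72 * 9.81 / 2.03
gamma_d = 13.144 kN/m^3


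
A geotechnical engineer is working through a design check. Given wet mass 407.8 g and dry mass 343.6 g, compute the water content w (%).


Using w = (m_wet - m_dry) / m_dry * 100
m_wet - m_dry = 407.8 - 343.6 = 64.2 g
w = 64.2 / 343.6 * 100
w = 18.68 %


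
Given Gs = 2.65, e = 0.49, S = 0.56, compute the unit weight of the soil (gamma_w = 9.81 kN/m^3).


Using gamma = gamma_w * (Gs + S*e) / (1 + e)
Numerator: Gs + S*e = 2.65 + 0.56*0.49 = 2.9244
Denominator: 1 + e = 1 + 0.49 = 1.49
gamma = 9.81 * 2.9244 / 1.49
gamma = 19.254 kN/m^3


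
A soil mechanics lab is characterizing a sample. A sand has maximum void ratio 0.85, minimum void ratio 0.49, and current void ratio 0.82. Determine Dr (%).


Using Dr = (e_max - e) / (e_max - e_min) * 100
e_max - e = 0.85 - 0.82 = 0.03
e_max - e_min = 0.85 - 0.49 = 0.36
Dr = 0.03 / 0.36 * 100
Dr = 8.33 %


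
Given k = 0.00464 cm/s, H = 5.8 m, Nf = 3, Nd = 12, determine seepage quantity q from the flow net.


Result: 6.728e-05 m^3/s per m

Derivation:
Convert k to m/s for unit consistency with H:
k = 0.00464 cm/s = 0.00464 / 100 m/s = 4.64e-05 m/s
Using q = k * H * Nf / Nd
Nf / Nd = 3 / 12 = 0.25
q = 4.64e-05 * 5.8 * 0.25
q = 6.728e-05 m^3/s per m


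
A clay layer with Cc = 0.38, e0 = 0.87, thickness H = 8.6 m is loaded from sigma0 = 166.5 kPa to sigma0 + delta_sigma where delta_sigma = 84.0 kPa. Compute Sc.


Result: 0.31 m

Derivation:
Using Sc = Cc * H / (1 + e0) * log10((sigma0 + delta_sigma) / sigma0)
Stress ratio = (166.5 + 84.0) / 166.5 = 1.5045
log10(1.5045) = 0.177393
Cc * H / (1 + e0) = 0.38 * 8.6 / (1 + 0.87) = 1.74759
Sc = 1.74759 * 0.177393
Sc = 0.31 m


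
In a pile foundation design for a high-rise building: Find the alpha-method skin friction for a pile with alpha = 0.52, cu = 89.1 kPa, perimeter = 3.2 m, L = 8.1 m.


Using Qs = alpha * cu * perimeter * L
Qs = 0.52 * 89.1 * 3.2 * 8.1
Qs = 1200.93 kN


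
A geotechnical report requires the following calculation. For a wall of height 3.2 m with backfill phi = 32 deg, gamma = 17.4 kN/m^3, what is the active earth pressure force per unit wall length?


Result: 27.37 kN/m

Derivation:
Compute active earth pressure coefficient:
Ka = tan^2(45 - phi/2) = tan^2(29.0) = 0.307259
Compute active force:
Pa = 0.5 * Ka * gamma * H^2
Pa = 0.5 * 0.307259 * 17.4 * 3.2^2
Pa = 27.37 kN/m


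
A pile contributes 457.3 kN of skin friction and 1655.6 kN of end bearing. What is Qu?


Result: 2112.9 kN

Derivation:
Using Qu = Qf + Qb
Qu = 457.3 + 1655.6
Qu = 2112.9 kN


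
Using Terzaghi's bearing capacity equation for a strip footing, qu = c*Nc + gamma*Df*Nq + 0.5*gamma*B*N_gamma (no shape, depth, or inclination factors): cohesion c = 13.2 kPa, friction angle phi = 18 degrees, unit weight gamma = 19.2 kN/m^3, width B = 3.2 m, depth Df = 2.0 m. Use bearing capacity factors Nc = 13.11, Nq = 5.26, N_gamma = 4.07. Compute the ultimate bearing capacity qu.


Compute qu = c*Nc + gamma*Df*Nq + 0.5*gamma*B*N_gamma
Term 1: 13.2 * 13.11 = 173.052
Term 2: 19.2 * 2.0 * 5.26 = 201.984
Term 3: 0.5 * 19.2 * 3.2 * 4.07 = 125.0304
qu = 173.052 + 201.984 + 125.0304
qu = 500.07 kPa


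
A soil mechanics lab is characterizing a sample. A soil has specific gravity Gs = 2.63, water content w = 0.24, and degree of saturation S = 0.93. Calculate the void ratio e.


Using the relation e = Gs * w / S
e = 2.63 * 0.24 / 0.93
e = 0.6787


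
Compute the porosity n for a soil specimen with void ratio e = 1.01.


Using the relation n = e / (1 + e)
n = 1.01 / (1 + 1.01)
n = 1.01 / 2.01
n = 0.5025


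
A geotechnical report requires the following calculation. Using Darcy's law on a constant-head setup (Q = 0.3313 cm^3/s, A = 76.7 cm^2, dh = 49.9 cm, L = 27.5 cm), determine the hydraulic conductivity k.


Compute hydraulic gradient:
i = dh / L = 49.9 / 27.5 = 1.81455
Then apply Darcy's law:
k = Q / (A * i)
k = 0.3313 / (76.7 * 1.81455)
k = 0.3313 / 139.176
k = 0.00238 cm/s


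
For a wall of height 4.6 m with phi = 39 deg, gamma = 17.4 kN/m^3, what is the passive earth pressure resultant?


Result: 809.18 kN/m

Derivation:
Compute passive earth pressure coefficient:
Kp = tan^2(45 + phi/2) = tan^2(64.5) = 4.395495
Compute passive force:
Pp = 0.5 * Kp * gamma * H^2
Pp = 0.5 * 4.395495 * 17.4 * 4.6^2
Pp = 809.18 kN/m


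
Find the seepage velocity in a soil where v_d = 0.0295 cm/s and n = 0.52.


Result: 0.05673 cm/s

Derivation:
Using v_s = v_d / n
v_s = 0.0295 / 0.52
v_s = 0.05673 cm/s


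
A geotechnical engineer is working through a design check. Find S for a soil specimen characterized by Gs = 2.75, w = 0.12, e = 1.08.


Result: 0.3056

Derivation:
Using S = Gs * w / e
S = 2.75 * 0.12 / 1.08
S = 0.3056


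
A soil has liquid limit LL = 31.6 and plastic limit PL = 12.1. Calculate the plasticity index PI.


Result: 19.5

Derivation:
Using PI = LL - PL
PI = 31.6 - 12.1
PI = 19.5


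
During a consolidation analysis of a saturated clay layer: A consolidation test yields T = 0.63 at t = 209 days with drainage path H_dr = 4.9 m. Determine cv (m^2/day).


Using cv = T * H_dr^2 / t
H_dr^2 = 4.9^2 = 24.01
cv = 0.63 * 24.01 / 209
cv = 0.07237 m^2/day


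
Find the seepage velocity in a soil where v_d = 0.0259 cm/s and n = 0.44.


Result: 0.05886 cm/s

Derivation:
Using v_s = v_d / n
v_s = 0.0259 / 0.44
v_s = 0.05886 cm/s


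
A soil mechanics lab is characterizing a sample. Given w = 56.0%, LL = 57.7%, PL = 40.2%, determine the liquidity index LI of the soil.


First compute the plasticity index:
PI = LL - PL = 57.7 - 40.2 = 17.5
Then compute the liquidity index:
LI = (w - PL) / PI
LI = (56.0 - 40.2) / 17.5
LI = 0.903


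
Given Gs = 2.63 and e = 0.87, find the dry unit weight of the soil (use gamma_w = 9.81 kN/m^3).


Result: 13.797 kN/m^3

Derivation:
Using gamma_d = Gs * gamma_w / (1 + e)
gamma_d = 2.63 * 9.81 / (1 + 0.87)
gamma_d = 2.63 * 9.81 / 1.87
gamma_d = 13.797 kN/m^3


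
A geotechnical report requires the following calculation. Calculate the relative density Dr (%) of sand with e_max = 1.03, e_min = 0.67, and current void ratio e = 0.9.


Using Dr = (e_max - e) / (e_max - e_min) * 100
e_max - e = 1.03 - 0.9 = 0.13
e_max - e_min = 1.03 - 0.67 = 0.36
Dr = 0.13 / 0.36 * 100
Dr = 36.11 %


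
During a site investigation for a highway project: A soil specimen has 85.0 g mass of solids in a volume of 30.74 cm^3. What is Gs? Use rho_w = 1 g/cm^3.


Using Gs = m_s / (V_s * rho_w)
Since rho_w = 1 g/cm^3:
Gs = 85.0 / 30.74
Gs = 2.765


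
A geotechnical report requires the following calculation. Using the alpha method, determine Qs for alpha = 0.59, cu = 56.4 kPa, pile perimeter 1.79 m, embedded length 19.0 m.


Using Qs = alpha * cu * perimeter * L
Qs = 0.59 * 56.4 * 1.79 * 19.0
Qs = 1131.72 kN


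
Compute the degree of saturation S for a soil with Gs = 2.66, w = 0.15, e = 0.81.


Using S = Gs * w / e
S = 2.66 * 0.15 / 0.81
S = 0.4926


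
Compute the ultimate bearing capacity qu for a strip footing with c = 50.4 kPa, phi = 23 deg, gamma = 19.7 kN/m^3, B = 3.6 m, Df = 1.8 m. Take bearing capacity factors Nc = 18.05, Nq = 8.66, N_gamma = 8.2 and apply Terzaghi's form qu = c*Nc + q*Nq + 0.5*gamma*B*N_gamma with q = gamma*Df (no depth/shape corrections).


Result: 1507.58 kPa

Derivation:
Compute qu = c*Nc + gamma*Df*Nq + 0.5*gamma*B*N_gamma
Term 1: 50.4 * 18.05 = 909.72
Term 2: 19.7 * 1.8 * 8.66 = 307.0836
Term 3: 0.5 * 19.7 * 3.6 * 8.2 = 290.772
qu = 909.72 + 307.0836 + 290.772
qu = 1507.58 kPa


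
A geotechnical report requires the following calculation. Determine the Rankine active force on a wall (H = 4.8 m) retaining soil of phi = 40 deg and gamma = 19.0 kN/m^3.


Compute active earth pressure coefficient:
Ka = tan^2(45 - phi/2) = tan^2(25.0) = 0.217443
Compute active force:
Pa = 0.5 * Ka * gamma * H^2
Pa = 0.5 * 0.217443 * 19.0 * 4.8^2
Pa = 47.59 kN/m


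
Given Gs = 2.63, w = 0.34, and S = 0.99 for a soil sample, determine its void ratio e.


Using the relation e = Gs * w / S
e = 2.63 * 0.34 / 0.99
e = 0.9032


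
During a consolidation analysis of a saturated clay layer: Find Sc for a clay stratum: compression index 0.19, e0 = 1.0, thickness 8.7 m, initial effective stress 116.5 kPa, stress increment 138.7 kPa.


Using Sc = Cc * H / (1 + e0) * log10((sigma0 + delta_sigma) / sigma0)
Stress ratio = (116.5 + 138.7) / 116.5 = 2.19056
log10(2.19056) = 0.340555
Cc * H / (1 + e0) = 0.19 * 8.7 / (1 + 1.0) = 0.8265
Sc = 0.8265 * 0.340555
Sc = 0.2815 m


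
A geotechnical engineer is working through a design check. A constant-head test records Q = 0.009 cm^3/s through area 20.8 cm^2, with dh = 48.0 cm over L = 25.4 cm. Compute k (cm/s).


Result: 0.000229 cm/s

Derivation:
Compute hydraulic gradient:
i = dh / L = 48.0 / 25.4 = 1.88976
Then apply Darcy's law:
k = Q / (A * i)
k = 0.009 / (20.8 * 1.88976)
k = 0.009 / 39.3071
k = 0.000229 cm/s


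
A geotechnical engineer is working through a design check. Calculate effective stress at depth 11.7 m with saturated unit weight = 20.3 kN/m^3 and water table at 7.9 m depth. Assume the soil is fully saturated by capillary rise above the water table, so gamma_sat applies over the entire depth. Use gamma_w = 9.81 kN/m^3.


Total stress = gamma_sat * depth
sigma = 20.3 * 11.7 = 237.51 kPa
Pore water pressure u = gamma_w * (depth - d_wt)
u = 9.81 * (11.7 - 7.9) = 37.278 kPa
Effective stress = sigma - u
sigma' = 237.51 - 37.278 = 200.23 kPa


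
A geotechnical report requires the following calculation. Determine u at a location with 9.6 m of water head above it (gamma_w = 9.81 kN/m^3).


Using u = gamma_w * h_w
u = 9.81 * 9.6
u = 94.18 kPa


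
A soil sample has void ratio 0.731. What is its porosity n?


Using the relation n = e / (1 + e)
n = 0.731 / (1 + 0.731)
n = 0.731 / 1.731
n = 0.4223


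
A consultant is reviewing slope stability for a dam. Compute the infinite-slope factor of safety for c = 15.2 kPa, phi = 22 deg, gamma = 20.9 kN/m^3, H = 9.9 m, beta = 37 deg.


Using Fs = c / (gamma*H*sin(beta)*cos(beta)) + tan(phi)/tan(beta)
Cohesion contribution = 15.2 / (20.9*9.9*sin(37)*cos(37))
Cohesion contribution = 0.152845
Friction contribution = tan(22)/tan(37) = 0.536161
Fs = 0.152845 + 0.536161
Fs = 0.689


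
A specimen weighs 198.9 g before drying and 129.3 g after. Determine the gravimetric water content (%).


Using w = (m_wet - m_dry) / m_dry * 100
m_wet - m_dry = 198.9 - 129.3 = 69.6 g
w = 69.6 / 129.3 * 100
w = 53.83 %


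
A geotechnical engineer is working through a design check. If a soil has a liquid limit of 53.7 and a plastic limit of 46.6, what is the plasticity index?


Using PI = LL - PL
PI = 53.7 - 46.6
PI = 7.1


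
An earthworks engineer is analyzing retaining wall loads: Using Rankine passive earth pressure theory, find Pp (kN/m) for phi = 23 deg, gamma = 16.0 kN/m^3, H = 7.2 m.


Compute passive earth pressure coefficient:
Kp = tan^2(45 + phi/2) = tan^2(56.5) = 2.282623
Compute passive force:
Pp = 0.5 * Kp * gamma * H^2
Pp = 0.5 * 2.282623 * 16.0 * 7.2^2
Pp = 946.65 kN/m


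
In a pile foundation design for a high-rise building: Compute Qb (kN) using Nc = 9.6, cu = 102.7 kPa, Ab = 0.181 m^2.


Using Qb = Nc * cu * Ab
Qb = 9.6 * 102.7 * 0.181
Qb = 178.45 kN


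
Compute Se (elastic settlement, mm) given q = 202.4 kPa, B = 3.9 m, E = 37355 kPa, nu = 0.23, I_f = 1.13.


Result: 22.615 mm

Derivation:
Using Se = q * B * (1 - nu^2) * I_f / E
1 - nu^2 = 1 - 0.23^2 = 0.9471
Se = 202.4 * 3.9 * 0.9471 * 1.13 / 37355
Se = 0.022615 m
Convert to mm: Se = 0.022615 * 1000 = 22.615 mm


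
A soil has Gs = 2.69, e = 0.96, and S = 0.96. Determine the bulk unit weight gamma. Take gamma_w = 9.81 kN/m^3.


Using gamma = gamma_w * (Gs + S*e) / (1 + e)
Numerator: Gs + S*e = 2.69 + 0.96*0.96 = 3.6116
Denominator: 1 + e = 1 + 0.96 = 1.96
gamma = 9.81 * 3.6116 / 1.96
gamma = 18.076 kN/m^3


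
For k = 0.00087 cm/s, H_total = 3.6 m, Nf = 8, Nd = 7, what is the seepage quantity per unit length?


Result: 3.579e-05 m^3/s per m

Derivation:
Convert k to m/s for unit consistency with H:
k = 0.00087 cm/s = 0.00087 / 100 m/s = 8.7e-06 m/s
Using q = k * H * Nf / Nd
Nf / Nd = 8 / 7 = 1.1429
q = 8.7e-06 * 3.6 * 1.1429
q = 3.579e-05 m^3/s per m


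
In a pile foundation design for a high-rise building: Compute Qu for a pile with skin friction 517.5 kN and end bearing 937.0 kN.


Using Qu = Qf + Qb
Qu = 517.5 + 937.0
Qu = 1454.5 kN


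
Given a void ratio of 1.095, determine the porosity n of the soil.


Using the relation n = e / (1 + e)
n = 1.095 / (1 + 1.095)
n = 1.095 / 2.095
n = 0.5227


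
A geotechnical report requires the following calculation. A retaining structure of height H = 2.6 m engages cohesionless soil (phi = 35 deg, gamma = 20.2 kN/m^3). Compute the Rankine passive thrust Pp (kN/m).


Compute passive earth pressure coefficient:
Kp = tan^2(45 + phi/2) = tan^2(62.5) = 3.690172
Compute passive force:
Pp = 0.5 * Kp * gamma * H^2
Pp = 0.5 * 3.690172 * 20.2 * 2.6^2
Pp = 251.95 kN/m


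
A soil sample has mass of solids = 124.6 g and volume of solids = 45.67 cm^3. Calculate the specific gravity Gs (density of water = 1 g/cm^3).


Using Gs = m_s / (V_s * rho_w)
Since rho_w = 1 g/cm^3:
Gs = 124.6 / 45.67
Gs = 2.728


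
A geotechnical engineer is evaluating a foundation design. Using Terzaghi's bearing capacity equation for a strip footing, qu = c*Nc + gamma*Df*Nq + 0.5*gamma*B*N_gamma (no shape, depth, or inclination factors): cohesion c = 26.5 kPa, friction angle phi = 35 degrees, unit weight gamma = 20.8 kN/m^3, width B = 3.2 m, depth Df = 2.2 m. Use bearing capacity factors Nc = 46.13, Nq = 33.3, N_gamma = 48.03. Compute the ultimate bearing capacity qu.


Result: 4344.69 kPa

Derivation:
Compute qu = c*Nc + gamma*Df*Nq + 0.5*gamma*B*N_gamma
Term 1: 26.5 * 46.13 = 1222.445
Term 2: 20.8 * 2.2 * 33.3 = 1523.808
Term 3: 0.5 * 20.8 * 3.2 * 48.03 = 1598.4384
qu = 1222.445 + 1523.808 + 1598.4384
qu = 4344.69 kPa


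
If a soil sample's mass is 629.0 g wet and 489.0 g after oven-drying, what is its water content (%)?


Using w = (m_wet - m_dry) / m_dry * 100
m_wet - m_dry = 629.0 - 489.0 = 140.0 g
w = 140.0 / 489.0 * 100
w = 28.63 %
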